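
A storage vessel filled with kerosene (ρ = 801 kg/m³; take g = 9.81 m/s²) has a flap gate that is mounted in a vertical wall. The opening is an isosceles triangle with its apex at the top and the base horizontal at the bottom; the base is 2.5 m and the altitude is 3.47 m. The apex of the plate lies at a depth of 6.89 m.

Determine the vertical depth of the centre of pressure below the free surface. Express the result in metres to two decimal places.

γ = ρg = 801 × 9.81 / 1000 = 7.85781 kN/m³.
With the apex up, the centroid sits 2h/3 = 2 × 3.47/3 = 2.31333 m below the apex, so the centroid depth is h_c = 6.89 + 2.31333 = 9.20333 m.
A = ½ × 2.5 × 3.47 = 4.3375 m².
Resultant F = γ·h_c·A = 7.85781 × 9.20333 × 4.3375 = 313.679 kN.
I_c = b·h³/36 = 2.5 × 3.47³/36 = 2.90152 m⁴.
Centre of pressure: y_p = y_c + I_c/(y_c·A) = 9.20333 + 2.90152/(9.20333 × 4.3375) = 9.20333 + 0.0726844 = 9.27601 m along the plane.

h_p = 9.28 m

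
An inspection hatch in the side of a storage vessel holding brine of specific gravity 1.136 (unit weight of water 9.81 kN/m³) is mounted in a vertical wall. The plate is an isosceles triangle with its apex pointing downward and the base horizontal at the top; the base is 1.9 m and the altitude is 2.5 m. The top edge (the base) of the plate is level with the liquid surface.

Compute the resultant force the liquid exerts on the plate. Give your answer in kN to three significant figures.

γ = 1.136 × 9.81 = 11.14416 kN/m³.
With the apex down, the centroid sits h/3 = 2.5/3 = 0.833333 m below the base (the top edge), so the centroid depth is h_c = 0.833333 m.
A = ½ × 1.9 × 2.5 = 2.375 m².
Resultant F = γ·h_c·A = 11.14416 × 0.833333 × 2.375 = 22.0561 kN.

F ≈ 22.1 kN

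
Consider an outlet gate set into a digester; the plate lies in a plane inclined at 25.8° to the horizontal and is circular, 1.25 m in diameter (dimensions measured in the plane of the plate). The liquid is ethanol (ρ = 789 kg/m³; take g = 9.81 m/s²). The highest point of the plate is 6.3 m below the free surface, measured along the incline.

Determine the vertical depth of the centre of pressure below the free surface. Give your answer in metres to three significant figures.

h_p = 3.02 m

γ = ρg = 789 × 9.81 / 1000 = 7.74009 kN/m³.
Let θ = 25.8° be the plate's angle to the horizontal; measure y along the incline from where the plane meets the free surface. Vertical depth h = y·sinθ with sinθ = 0.435231.
The centroid is at the centre, 0.625 m below the top of the plate, so y_c = 6.3 + 0.625 = 6.925 m and h_c = 6.925 × 0.435231 = 3.01397 m.
A = π(0.625)² = 1.22718 m².
Resultant F = γ·h_c·A = 7.74009 × 3.01397 × 1.22718 = 28.6281 kN.
I_c = πr⁴/4 = π × 0.625⁴/4 = 0.119842 m⁴.
Centre of pressure: y_p = y_c + I_c/(y_c·A) = 6.925 + 0.119842/(6.925 × 1.22718) = 6.925 + 0.014102 = 6.9391 m along the plane.
Vertically, h_p = y_p·sinθ = 6.9391 × 0.435231 = 3.02011 m.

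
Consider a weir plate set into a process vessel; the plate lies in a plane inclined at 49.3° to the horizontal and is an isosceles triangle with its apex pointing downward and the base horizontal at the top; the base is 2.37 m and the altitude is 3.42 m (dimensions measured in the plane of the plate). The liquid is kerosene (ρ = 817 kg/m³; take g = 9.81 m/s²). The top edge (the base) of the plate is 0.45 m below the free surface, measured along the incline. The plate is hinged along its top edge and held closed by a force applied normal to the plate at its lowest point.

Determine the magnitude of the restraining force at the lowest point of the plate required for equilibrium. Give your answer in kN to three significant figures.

γ = ρg = 817 × 9.81 / 1000 = 8.01477 kN/m³.
Let θ = 49.3° be the plate's angle to the horizontal; measure y along the incline from where the plane meets the free surface. Vertical depth h = y·sinθ with sinθ = 0.758134.
With the apex down, the centroid sits h/3 = 3.42/3 = 1.14 m below the base (the top edge), so y_c = 0.45 + 1.14 = 1.59 m and h_c = 1.59 × 0.758134 = 1.20543 m.
A = ½ × 2.37 × 3.42 = 4.0527 m².
Resultant F = γ·h_c·A = 8.01477 × 1.20543 × 4.0527 = 39.1541 kN.
I_c = b·h³/36 = 2.37 × 3.42³/36 = 2.63344 m⁴.
Centre of pressure: y_p = y_c + I_c/(y_c·A) = 1.59 + 2.63344/(1.59 × 4.0527) = 1.59 + 0.408679 = 1.99868 m along the plane.
The resultant acts 1.14 + 0.408679 = 1.54868 m (along the plate) below the hinge at the top edge, so the moment about the hinge is M = F × 1.54868 = 39.1541 × 1.54868 = 60.6372 kN·m.
A normal force at the bottom, 3.42 m from the hinge, must supply this moment: P = 60.6372/3.42 = 17.7302 kN.

P ≈ 17.7 kN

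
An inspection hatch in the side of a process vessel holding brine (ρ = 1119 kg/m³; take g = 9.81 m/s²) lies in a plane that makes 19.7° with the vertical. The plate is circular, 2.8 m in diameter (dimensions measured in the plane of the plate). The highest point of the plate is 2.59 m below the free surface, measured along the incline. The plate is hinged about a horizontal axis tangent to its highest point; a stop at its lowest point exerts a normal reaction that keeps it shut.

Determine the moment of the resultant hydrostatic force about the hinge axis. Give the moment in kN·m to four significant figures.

M ≈ 386.7 kN·m

γ = ρg = 1119 × 9.81 / 1000 = 10.97739 kN/m³.
The plate makes 19.7° with the vertical, i.e. θ = 90° − 19.7° = 70.3° to the horizontal. Measuring y along the incline from the free-surface line, vertical depth h = y·sinθ with sinθ = 0.941471.
The centroid is at the centre, 1.4 m below the top of the plate, so y_c = 2.59 + 1.4 = 3.99 m and h_c = 3.99 × 0.941471 = 3.75647 m.
A = π(1.4)² = 6.15752 m².
Resultant F = γ·h_c·A = 10.97739 × 3.75647 × 6.15752 = 253.913 kN.
I_c = πr⁴/4 = π × 1.4⁴/4 = 3.01719 m⁴.
Centre of pressure: y_p = y_c + I_c/(y_c·A) = 3.99 + 3.01719/(3.99 × 6.15752) = 3.99 + 0.122807 = 4.11281 m along the plane.
The resultant acts 1.4 + 0.122807 = 1.52281 m (along the plate) below the hinge at the top edge, so the moment about the hinge is M = F × 1.52281 = 253.913 × 1.52281 = 386.661 kN·m.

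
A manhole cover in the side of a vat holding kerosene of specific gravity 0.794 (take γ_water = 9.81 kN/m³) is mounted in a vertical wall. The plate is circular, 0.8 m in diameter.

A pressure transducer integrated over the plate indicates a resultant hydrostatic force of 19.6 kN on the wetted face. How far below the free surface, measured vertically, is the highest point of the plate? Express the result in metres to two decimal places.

γ = 0.794 × 9.81 = 7.78914 kN/m³.
A = π(0.4)² = 0.502655 m².
From F = γ·h_c·A, the centroid depth is h_c = 19.6/(7.78914 × 0.502655) = 5.00607 m.
The centroid is at the centre, 0.4 m below the top of the plate, so the highest point sits at h_top = 5.00607 − 0.4 = 4.60607 m below the surface.

d_top ≈ 4.61 m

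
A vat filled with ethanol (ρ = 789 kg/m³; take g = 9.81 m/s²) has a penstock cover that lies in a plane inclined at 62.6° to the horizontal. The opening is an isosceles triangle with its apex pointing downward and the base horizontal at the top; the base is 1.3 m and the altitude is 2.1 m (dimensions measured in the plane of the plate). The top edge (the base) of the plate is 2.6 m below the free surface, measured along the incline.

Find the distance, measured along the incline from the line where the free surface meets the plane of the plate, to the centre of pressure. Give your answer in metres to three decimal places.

y_p = 3.374 m

γ = ρg = 789 × 9.81 / 1000 = 7.74009 kN/m³.
Let θ = 62.6° be the plate's angle to the horizontal; measure y along the incline from where the plane meets the free surface. Vertical depth h = y·sinθ with sinθ = 0.887815.
With the apex down, the centroid sits h/3 = 2.1/3 = 0.7 m below the base (the top edge), so y_c = 2.6 + 0.7 = 3.3 m and h_c = 3.3 × 0.887815 = 2.92979 m.
A = ½ × 1.3 × 2.1 = 1.365 m².
Resultant F = γ·h_c·A = 7.74009 × 2.92979 × 1.365 = 30.9539 kN.
I_c = b·h³/36 = 1.3 × 2.1³/36 = 0.334425 m⁴.
Centre of pressure: y_p = y_c + I_c/(y_c·A) = 3.3 + 0.334425/(3.3 × 1.365) = 3.3 + 0.0742424 = 3.37424 m along the plane.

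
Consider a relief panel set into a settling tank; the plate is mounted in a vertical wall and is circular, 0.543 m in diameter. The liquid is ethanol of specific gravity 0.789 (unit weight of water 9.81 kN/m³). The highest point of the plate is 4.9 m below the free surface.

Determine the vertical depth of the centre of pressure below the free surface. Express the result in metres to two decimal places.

h_p = 5.18 m

γ = 0.789 × 9.81 = 7.74009 kN/m³.
The centroid is at the centre, 0.2715 m below the top of the plate, so the centroid depth is h_c = 4.9 + 0.2715 = 5.1715 m.
A = π(0.2715)² = 0.231574 m².
Resultant F = γ·h_c·A = 7.74009 × 5.1715 × 0.231574 = 9.26942 kN.
I_c = πr⁴/4 = π × 0.2715⁴/4 = 0.00426746 m⁴.
Centre of pressure: y_p = y_c + I_c/(y_c·A) = 5.1715 + 0.00426746/(5.1715 × 0.231574) = 5.1715 + 0.00356339 = 5.17506 m along the plane.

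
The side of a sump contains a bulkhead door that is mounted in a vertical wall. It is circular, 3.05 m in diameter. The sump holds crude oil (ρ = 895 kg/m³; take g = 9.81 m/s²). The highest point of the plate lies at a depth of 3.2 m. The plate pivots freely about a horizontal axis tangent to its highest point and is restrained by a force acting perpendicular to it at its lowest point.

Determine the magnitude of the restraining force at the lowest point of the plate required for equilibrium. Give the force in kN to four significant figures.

γ = ρg = 895 × 9.81 / 1000 = 8.77995 kN/m³.
The centroid is at the centre, 1.525 m below the top of the plate, so the centroid depth is h_c = 3.2 + 1.525 = 4.725 m.
A = π(1.525)² = 7.30617 m².
Resultant F = γ·h_c·A = 8.77995 × 4.725 × 7.30617 = 303.098 kN.
I_c = πr⁴/4 = π × 1.525⁴/4 = 4.24785 m⁴.
Centre of pressure: y_p = y_c + I_c/(y_c·A) = 4.725 + 4.24785/(4.725 × 7.30617) = 4.725 + 0.123049 = 4.84805 m along the plane.
The resultant acts 1.525 + 0.123049 = 1.64805 m (along the plate) below the hinge at the top edge, so the moment about the hinge is M = F × 1.64805 = 303.098 × 1.64805 = 499.521 kN·m.
A normal force at the bottom, 3.05 m from the hinge, must supply this moment: P = 499.521/3.05 = 163.777 kN.

P ≈ 163.8 kN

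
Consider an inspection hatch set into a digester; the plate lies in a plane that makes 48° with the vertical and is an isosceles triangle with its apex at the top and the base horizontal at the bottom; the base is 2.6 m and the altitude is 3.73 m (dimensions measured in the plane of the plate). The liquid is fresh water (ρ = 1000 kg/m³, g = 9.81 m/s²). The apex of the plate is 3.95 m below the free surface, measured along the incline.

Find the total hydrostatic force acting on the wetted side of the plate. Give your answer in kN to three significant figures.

γ = ρg = 1000 × 9.81 = 9810 N/m³ = 9.81 kN/m³.
The plate makes 48° with the vertical, i.e. θ = 90° − 48° = 42° to the horizontal. Measuring y along the incline from the free-surface line, vertical depth h = y·sinθ with sinθ = 0.669131.
With the apex up, the centroid sits 2h/3 = 2 × 3.73/3 = 2.48667 m below the apex, so y_c = 3.95 + 2.48667 = 6.43667 m and h_c = 6.43667 × 0.669131 = 4.30698 m.
A = ½ × 2.6 × 3.73 = 4.849 m².
Resultant F = γ·h_c·A = 9.81 × 4.30698 × 4.849 = 204.877 kN.

F ≈ 205 kN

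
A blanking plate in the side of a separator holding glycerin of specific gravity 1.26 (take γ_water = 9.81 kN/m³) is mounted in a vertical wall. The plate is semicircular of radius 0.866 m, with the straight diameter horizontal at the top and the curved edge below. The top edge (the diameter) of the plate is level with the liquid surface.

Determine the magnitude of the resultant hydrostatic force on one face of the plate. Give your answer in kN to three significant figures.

F ≈ 5.35 kN

γ = 1.26 × 9.81 = 12.3606 kN/m³.
The centroid of a semicircle lies 4r/(3π) = 0.367542 m from the diameter, here below the top edge, so the centroid depth is h_c = 0.367542 m.
A = πr²/2 = π × 0.866²/2 = 1.17803 m².
Resultant F = γ·h_c·A = 12.3606 × 0.367542 × 1.17803 = 5.35184 kN.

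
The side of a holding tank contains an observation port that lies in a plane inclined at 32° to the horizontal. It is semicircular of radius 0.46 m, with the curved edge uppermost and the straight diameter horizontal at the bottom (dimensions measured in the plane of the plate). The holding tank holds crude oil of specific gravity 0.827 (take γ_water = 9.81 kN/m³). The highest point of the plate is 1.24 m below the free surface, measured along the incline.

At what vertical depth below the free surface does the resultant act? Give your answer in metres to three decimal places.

h_p = 0.803 m

γ = 0.827 × 9.81 = 8.11287 kN/m³.
Let θ = 32° be the plate's angle to the horizontal; measure y along the incline from where the plane meets the free surface. Vertical depth h = y·sinθ with sinθ = 0.529919.
The centroid lies 4r/(3π) = 0.19523 m above the diameter, so r − 4r/(3π) = 0.46 − 0.19523 = 0.26477 m below the topmost point, so y_c = 1.24 + 0.26477 = 1.50477 m and h_c = 1.50477 × 0.529919 = 0.797406 m.
A = πr²/2 = π × 0.46²/2 = 0.332381 m².
Resultant F = γ·h_c·A = 8.11287 × 0.797406 × 0.332381 = 2.15026 kN.
I_c = (π/8 − 8/(9π))·r⁴ = 0.109757 × 0.46⁴ = 0.00491432 m⁴.
Centre of pressure: y_p = y_c + I_c/(y_c·A) = 1.50477 + 0.00491432/(1.50477 × 0.332381) = 1.50477 + 0.00982556 = 1.5146 m along the plane.
Vertically, h_p = y_p·sinθ = 1.5146 × 0.529919 = 0.802615 m.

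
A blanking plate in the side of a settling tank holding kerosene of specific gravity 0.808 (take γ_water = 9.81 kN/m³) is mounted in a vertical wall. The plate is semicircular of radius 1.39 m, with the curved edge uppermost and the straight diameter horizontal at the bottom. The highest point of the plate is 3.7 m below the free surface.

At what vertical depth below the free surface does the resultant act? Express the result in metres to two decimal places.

γ = 0.808 × 9.81 = 7.92648 kN/m³.
The centroid lies 4r/(3π) = 0.589934 m above the diameter, so r − 4r/(3π) = 1.39 − 0.589934 = 0.800066 m below the topmost point, so the centroid depth is h_c = 3.7 + 0.800066 = 4.50007 m.
A = πr²/2 = π × 1.39²/2 = 3.03494 m².
Resultant F = γ·h_c·A = 7.92648 × 4.50007 × 3.03494 = 108.255 kN.
I_c = (π/8 − 8/(9π))·r⁴ = 0.109757 × 1.39⁴ = 0.409724 m⁴.
Centre of pressure: y_p = y_c + I_c/(y_c·A) = 4.50007 + 0.409724/(4.50007 × 3.03494) = 4.50007 + 0.0300001 = 4.53007 m along the plane.

h_p = 4.53 m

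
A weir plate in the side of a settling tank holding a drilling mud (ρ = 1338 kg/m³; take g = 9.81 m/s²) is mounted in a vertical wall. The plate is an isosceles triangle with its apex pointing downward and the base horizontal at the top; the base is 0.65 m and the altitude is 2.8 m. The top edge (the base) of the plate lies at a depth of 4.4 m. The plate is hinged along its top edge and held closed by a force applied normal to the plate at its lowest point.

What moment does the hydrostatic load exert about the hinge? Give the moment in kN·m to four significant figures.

γ = ρg = 1338 × 9.81 / 1000 = 13.12578 kN/m³.
With the apex down, the centroid sits h/3 = 2.8/3 = 0.933333 m below the base (the top edge), so the centroid depth is h_c = 4.4 + 0.933333 = 5.33333 m.
A = ½ × 0.65 × 2.8 = 0.91 m².
Resultant F = γ·h_c·A = 13.12578 × 5.33333 × 0.91 = 63.7037 kN.
I_c = b·h³/36 = 0.65 × 2.8³/36 = 0.396356 m⁴.
Centre of pressure: y_p = y_c + I_c/(y_c·A) = 5.33333 + 0.396356/(5.33333 × 0.91) = 5.33333 + 0.0816668 = 5.415 m along the plane.
The resultant acts 0.933333 + 0.0816668 = 1.015 m (along the plate) below the hinge at the top edge, so the moment about the hinge is M = F × 1.015 = 63.7037 × 1.015 = 64.6593 kN·m.

M ≈ 64.66 kN·m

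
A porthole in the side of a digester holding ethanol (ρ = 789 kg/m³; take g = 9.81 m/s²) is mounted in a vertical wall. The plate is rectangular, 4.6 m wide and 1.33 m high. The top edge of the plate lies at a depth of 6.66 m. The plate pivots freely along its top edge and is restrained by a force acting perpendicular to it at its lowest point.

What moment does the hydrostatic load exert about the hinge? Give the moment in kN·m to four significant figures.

γ = ρg = 789 × 9.81 / 1000 = 7.74009 kN/m³.
The centroid lies 1.33/2 = 0.665 m below the top edge, so the centroid depth is h_c = 6.66 + 0.665 = 7.325 m.
A = 4.6 × 1.33 = 6.118 m².
Resultant F = γ·h_c·A = 7.74009 × 7.325 × 6.118 = 346.867 kN.
I_c = b·h³/12 = 4.6 × 1.33³/12 = 0.901844 m⁴.
Centre of pressure: y_p = y_c + I_c/(y_c·A) = 7.325 + 0.901844/(7.325 × 6.118) = 7.325 + 0.020124 = 7.34512 m along the plane.
The resultant acts 0.665 + 0.020124 = 0.685124 m (along the plate) below the hinge at the top edge, so the moment about the hinge is M = F × 0.685124 = 346.867 × 0.685124 = 237.647 kN·m.

M ≈ 237.6 kN·m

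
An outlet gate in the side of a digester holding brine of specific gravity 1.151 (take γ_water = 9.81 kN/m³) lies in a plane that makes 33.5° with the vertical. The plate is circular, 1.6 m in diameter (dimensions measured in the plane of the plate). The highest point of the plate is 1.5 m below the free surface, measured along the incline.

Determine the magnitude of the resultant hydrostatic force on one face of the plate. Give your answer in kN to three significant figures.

F ≈ 43.5 kN

γ = 1.151 × 9.81 = 11.29131 kN/m³.
The plate makes 33.5° with the vertical, i.e. θ = 90° − 33.5° = 56.5° to the horizontal. Measuring y along the incline from the free-surface line, vertical depth h = y·sinθ with sinθ = 0.833886.
The centroid is at the centre, 0.8 m below the top of the plate, so y_c = 1.5 + 0.8 = 2.3 m and h_c = 2.3 × 0.833886 = 1.91794 m.
A = π(0.8)² = 2.01062 m².
Resultant F = γ·h_c·A = 11.29131 × 1.91794 × 2.01062 = 43.5421 kN.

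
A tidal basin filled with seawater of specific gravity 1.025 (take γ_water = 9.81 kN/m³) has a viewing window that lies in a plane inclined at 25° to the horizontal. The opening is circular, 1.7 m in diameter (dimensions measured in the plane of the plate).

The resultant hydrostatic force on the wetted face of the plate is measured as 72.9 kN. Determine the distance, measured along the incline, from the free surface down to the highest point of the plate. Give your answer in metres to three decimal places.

y_top ≈ 6.708 m

γ = 1.025 × 9.81 = 10.05525 kN/m³.
A = π(0.85)² = 2.2698 m².
From F = γ·h_c·A, the centroid depth is h_c = 72.9/(10.05525 × 2.2698) = 3.19409 m.
Let θ = 25° be the plate's angle to the horizontal; measure y along the incline from where the plane meets the free surface. Vertical depth h = y·sinθ with sinθ = 0.422618.
Along the incline, y_c = h_c/sinθ = 3.19409/0.422618 = 7.55787 m.
The centroid is at the centre, 0.85 m below the top of the plate, so the highest point sits at y_top = 7.55787 − 0.85 = 6.70787 m along the incline.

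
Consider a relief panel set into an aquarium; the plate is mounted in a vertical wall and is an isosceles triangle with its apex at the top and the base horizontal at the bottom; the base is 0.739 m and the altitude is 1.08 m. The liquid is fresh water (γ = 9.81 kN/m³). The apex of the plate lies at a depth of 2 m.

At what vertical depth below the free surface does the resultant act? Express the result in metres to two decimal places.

γ = 9.81 kN/m³.
With the apex up, the centroid sits 2h/3 = 2 × 1.08/3 = 0.72 m below the apex, so the centroid depth is h_c = 2 + 0.72 = 2.72 m.
A = ½ × 0.739 × 1.08 = 0.39906 m².
Resultant F = γ·h_c·A = 9.81 × 2.72 × 0.39906 = 10.6482 kN.
I_c = b·h³/36 = 0.739 × 1.08³/36 = 0.0258591 m⁴.
Centre of pressure: y_p = y_c + I_c/(y_c·A) = 2.72 + 0.0258591/(2.72 × 0.39906) = 2.72 + 0.0238235 = 2.74382 m along the plane.

h_p = 2.74 m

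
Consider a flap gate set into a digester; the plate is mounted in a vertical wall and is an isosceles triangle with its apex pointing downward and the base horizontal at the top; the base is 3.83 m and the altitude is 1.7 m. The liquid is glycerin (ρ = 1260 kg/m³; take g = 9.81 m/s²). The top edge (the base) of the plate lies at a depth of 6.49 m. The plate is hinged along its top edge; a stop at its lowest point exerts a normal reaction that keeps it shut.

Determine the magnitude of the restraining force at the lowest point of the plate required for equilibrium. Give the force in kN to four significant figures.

P ≈ 98.45 kN

γ = ρg = 1260 × 9.81 / 1000 = 12.3606 kN/m³.
With the apex down, the centroid sits h/3 = 1.7/3 = 0.566667 m below the base (the top edge), so the centroid depth is h_c = 6.49 + 0.566667 = 7.05667 m.
A = ½ × 3.83 × 1.7 = 3.2555 m².
Resultant F = γ·h_c·A = 12.3606 × 7.05667 × 3.2555 = 283.96 kN.
I_c = b·h³/36 = 3.83 × 1.7³/36 = 0.522689 m⁴.
Centre of pressure: y_p = y_c + I_c/(y_c·A) = 7.05667 + 0.522689/(7.05667 × 3.2555) = 7.05667 + 0.0227523 = 7.07942 m along the plane.
The resultant acts 0.566667 + 0.0227523 = 0.589419 m (along the plate) below the hinge at the top edge, so the moment about the hinge is M = F × 0.589419 = 283.96 × 0.589419 = 167.371 kN·m.
A normal force at the bottom, 1.7 m from the hinge, must supply this moment: P = 167.371/1.7 = 98.4535 kN.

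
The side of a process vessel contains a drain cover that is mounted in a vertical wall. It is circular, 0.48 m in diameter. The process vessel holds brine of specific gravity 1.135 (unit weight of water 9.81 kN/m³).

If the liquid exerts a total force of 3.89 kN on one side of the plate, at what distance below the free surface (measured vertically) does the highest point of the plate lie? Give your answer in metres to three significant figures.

γ = 1.135 × 9.81 = 11.13435 kN/m³.
A = π(0.24)² = 0.180956 m².
From F = γ·h_c·A, the centroid depth is h_c = 3.89/(11.13435 × 0.180956) = 1.93069 m.
The centroid is at the centre, 0.24 m below the top of the plate, so the highest point sits at h_top = 1.93069 − 0.24 = 1.69069 m below the surface.

d_top ≈ 1.69 m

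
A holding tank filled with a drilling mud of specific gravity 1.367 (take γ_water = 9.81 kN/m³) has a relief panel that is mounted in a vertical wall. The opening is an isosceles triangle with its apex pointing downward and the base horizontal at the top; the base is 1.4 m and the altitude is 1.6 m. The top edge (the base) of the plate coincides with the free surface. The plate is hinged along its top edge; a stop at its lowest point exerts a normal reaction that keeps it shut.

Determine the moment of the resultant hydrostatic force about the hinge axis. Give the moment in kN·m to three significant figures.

γ = 1.367 × 9.81 = 13.41027 kN/m³.
With the apex down, the centroid sits h/3 = 1.6/3 = 0.533333 m below the base (the top edge), so the centroid depth is h_c = 0.533333 m.
A = ½ × 1.4 × 1.6 = 1.12 m².
Resultant F = γ·h_c·A = 13.41027 × 0.533333 × 1.12 = 8.0104 kN.
I_c = b·h³/36 = 1.4 × 1.6³/36 = 0.159289 m⁴.
Centre of pressure: y_p = y_c + I_c/(y_c·A) = 0.533333 + 0.159289/(0.533333 × 1.12) = 0.533333 + 0.266667 = 0.8 m along the plane.
The resultant acts 0.533333 + 0.266667 = 0.8 m (along the plate) below the hinge at the top edge, so the moment about the hinge is M = F × 0.8 = 8.0104 × 0.8 = 6.40832 kN·m.

M ≈ 6.41 kN·m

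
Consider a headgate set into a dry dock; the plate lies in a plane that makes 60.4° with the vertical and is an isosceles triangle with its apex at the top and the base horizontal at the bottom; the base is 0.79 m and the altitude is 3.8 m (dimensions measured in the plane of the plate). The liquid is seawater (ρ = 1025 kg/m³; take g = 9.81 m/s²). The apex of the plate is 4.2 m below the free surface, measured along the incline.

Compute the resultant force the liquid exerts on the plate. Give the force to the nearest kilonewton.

F ≈ 50 kN

γ = ρg = 1025 × 9.81 / 1000 = 10.05525 kN/m³.
The plate makes 60.4° with the vertical, i.e. θ = 90° − 60.4° = 29.6° to the horizontal. Measuring y along the incline from the free-surface line, vertical depth h = y·sinθ with sinθ = 0.493942.
With the apex up, the centroid sits 2h/3 = 2 × 3.8/3 = 2.53333 m below the apex, so y_c = 4.2 + 2.53333 = 6.73333 m and h_c = 6.73333 × 0.493942 = 3.32587 m.
A = ½ × 0.79 × 3.8 = 1.501 m².
Resultant F = γ·h_c·A = 10.05525 × 3.32587 × 1.501 = 50.1971 kN.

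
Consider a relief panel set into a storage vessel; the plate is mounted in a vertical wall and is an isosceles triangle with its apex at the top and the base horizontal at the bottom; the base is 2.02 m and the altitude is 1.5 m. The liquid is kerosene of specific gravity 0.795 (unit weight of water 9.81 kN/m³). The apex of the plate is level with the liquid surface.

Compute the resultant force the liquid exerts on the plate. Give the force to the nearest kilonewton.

γ = 0.795 × 9.81 = 7.79895 kN/m³.
With the apex up, the centroid sits 2h/3 = 2 × 1.5/3 = 1 m below the apex, so the centroid depth is h_c = 1 m.
A = ½ × 2.02 × 1.5 = 1.515 m².
Resultant F = γ·h_c·A = 7.79895 × 1 × 1.515 = 11.8154 kN.

F ≈ 12 kN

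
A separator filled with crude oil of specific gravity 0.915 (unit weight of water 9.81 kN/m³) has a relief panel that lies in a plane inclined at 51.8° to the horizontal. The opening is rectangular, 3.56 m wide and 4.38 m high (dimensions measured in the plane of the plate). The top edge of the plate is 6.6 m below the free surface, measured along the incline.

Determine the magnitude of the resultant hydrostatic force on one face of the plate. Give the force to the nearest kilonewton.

F ≈ 967 kN

γ = 0.915 × 9.81 = 8.97615 kN/m³.
Let θ = 51.8° be the plate's angle to the horizontal; measure y along the incline from where the plane meets the free surface. Vertical depth h = y·sinθ with sinθ = 0.785857.
The centroid lies 4.38/2 = 2.19 m below the top edge, so y_c = 6.6 + 2.19 = 8.79 m and h_c = 8.79 × 0.785857 = 6.90768 m.
A = 3.56 × 4.38 = 15.5928 m².
Resultant F = γ·h_c·A = 8.97615 × 6.90768 × 15.5928 = 966.822 kN.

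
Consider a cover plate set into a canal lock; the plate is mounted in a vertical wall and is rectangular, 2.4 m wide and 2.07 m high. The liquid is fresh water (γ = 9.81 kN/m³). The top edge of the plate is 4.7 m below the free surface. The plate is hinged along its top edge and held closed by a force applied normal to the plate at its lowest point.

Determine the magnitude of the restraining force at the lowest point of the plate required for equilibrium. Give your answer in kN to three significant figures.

P ≈ 148 kN

γ = 9.81 kN/m³.
The centroid lies 2.07/2 = 1.035 m below the top edge, so the centroid depth is h_c = 4.7 + 1.035 = 5.735 m.
A = 2.4 × 2.07 = 4.968 m².
Resultant F = γ·h_c·A = 9.81 × 5.735 × 4.968 = 279.501 kN.
I_c = b·h³/12 = 2.4 × 2.07³/12 = 1.77395 m⁴.
Centre of pressure: y_p = y_c + I_c/(y_c·A) = 5.735 + 1.77395/(5.735 × 4.968) = 5.735 + 0.0622625 = 5.79726 m along the plane.
The resultant acts 1.035 + 0.0622625 = 1.09726 m (along the plate) below the hinge at the top edge, so the moment about the hinge is M = F × 1.09726 = 279.501 × 1.09726 = 306.685 kN·m.
A normal force at the bottom, 2.07 m from the hinge, must supply this moment: P = 306.685/2.07 = 148.157 kN.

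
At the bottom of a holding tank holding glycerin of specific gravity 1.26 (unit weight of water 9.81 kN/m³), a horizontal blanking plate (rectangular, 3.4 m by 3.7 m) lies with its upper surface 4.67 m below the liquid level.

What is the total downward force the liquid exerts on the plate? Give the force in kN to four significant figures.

F ≈ 726.2 kN

γ = 1.26 × 9.81 = 12.3606 kN/m³.
The plate is horizontal, so pressure is uniform at p = γ·h = 12.3606 × 4.67 = 57.724 kN/m².
A = 3.4 × 3.7 = 12.58 m².
F = p·A = 57.724 × 12.58 = 726.168 kN.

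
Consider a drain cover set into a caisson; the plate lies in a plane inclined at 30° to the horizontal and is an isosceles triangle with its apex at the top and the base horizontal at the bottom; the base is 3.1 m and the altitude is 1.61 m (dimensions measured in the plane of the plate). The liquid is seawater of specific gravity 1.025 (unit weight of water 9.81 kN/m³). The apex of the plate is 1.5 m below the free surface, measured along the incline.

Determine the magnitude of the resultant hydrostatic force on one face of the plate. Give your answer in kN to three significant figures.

F ≈ 32.3 kN

γ = 1.025 × 9.81 = 10.05525 kN/m³.
Let θ = 30° be the plate's angle to the horizontal; measure y along the incline from where the plane meets the free surface. Vertical depth h = y·sinθ with sinθ = 0.500000.
With the apex up, the centroid sits 2h/3 = 2 × 1.61/3 = 1.07333 m below the apex, so y_c = 1.5 + 1.07333 = 2.57333 m and h_c = 2.57333 × 0.500000 = 1.28666 m.
A = ½ × 3.1 × 1.61 = 2.4955 m².
Resultant F = γ·h_c·A = 10.05525 × 1.28666 × 2.4955 = 32.286 kN.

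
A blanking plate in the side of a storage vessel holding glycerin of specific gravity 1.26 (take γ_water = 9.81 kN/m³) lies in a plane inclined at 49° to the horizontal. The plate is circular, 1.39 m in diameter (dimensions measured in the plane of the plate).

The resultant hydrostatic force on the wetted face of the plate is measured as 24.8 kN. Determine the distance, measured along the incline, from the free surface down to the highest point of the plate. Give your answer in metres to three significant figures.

γ = 1.26 × 9.81 = 12.3606 kN/m³.
A = π(0.695)² = 1.51747 m².
From F = γ·h_c·A, the centroid depth is h_c = 24.8/(12.3606 × 1.51747) = 1.32218 m.
Let θ = 49° be the plate's angle to the horizontal; measure y along the incline from where the plane meets the free surface. Vertical depth h = y·sinθ with sinθ = 0.754710.
Along the incline, y_c = h_c/sinθ = 1.32218/0.754710 = 1.7519 m.
The centroid is at the centre, 0.695 m below the top of the plate, so the highest point sits at y_top = 1.7519 − 0.695 = 1.0569 m along the incline.

y_top ≈ 1.06 m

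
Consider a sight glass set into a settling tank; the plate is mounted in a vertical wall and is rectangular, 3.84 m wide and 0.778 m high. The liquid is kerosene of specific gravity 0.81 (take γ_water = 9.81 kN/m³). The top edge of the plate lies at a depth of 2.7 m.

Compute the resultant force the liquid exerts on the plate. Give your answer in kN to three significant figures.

F ≈ 73.3 kN

γ = 0.81 × 9.81 = 7.9461 kN/m³.
The centroid lies 0.778/2 = 0.389 m below the top edge, so the centroid depth is h_c = 2.7 + 0.389 = 3.089 m.
A = 3.84 × 0.778 = 2.98752 m².
Resultant F = γ·h_c·A = 7.9461 × 3.089 × 2.98752 = 73.3302 kN.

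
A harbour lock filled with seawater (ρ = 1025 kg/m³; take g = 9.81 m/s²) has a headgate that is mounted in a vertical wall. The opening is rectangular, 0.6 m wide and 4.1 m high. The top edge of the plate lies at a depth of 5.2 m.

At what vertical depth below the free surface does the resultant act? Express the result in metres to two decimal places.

h_p = 7.44 m

γ = ρg = 1025 × 9.81 / 1000 = 10.05525 kN/m³.
The centroid lies 4.1/2 = 2.05 m below the top edge, so the centroid depth is h_c = 5.2 + 2.05 = 7.25 m.
A = 0.6 × 4.1 = 2.46 m².
Resultant F = γ·h_c·A = 10.05525 × 7.25 × 2.46 = 179.335 kN.
I_c = b·h³/12 = 0.6 × 4.1³/12 = 3.44605 m⁴.
Centre of pressure: y_p = y_c + I_c/(y_c·A) = 7.25 + 3.44605/(7.25 × 2.46) = 7.25 + 0.193218 = 7.44322 m along the plane.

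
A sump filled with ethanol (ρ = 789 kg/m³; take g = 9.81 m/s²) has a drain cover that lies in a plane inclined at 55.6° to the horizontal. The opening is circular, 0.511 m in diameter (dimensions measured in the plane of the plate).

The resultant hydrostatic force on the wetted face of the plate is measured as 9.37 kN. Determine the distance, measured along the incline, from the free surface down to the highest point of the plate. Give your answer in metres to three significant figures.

y_top ≈ 6.90 m

γ = ρg = 789 × 9.81 / 1000 = 7.74009 kN/m³.
A = π(0.2555)² = 0.205084 m².
From F = γ·h_c·A, the centroid depth is h_c = 9.37/(7.74009 × 0.205084) = 5.90285 m.
Let θ = 55.6° be the plate's angle to the horizontal; measure y along the incline from where the plane meets the free surface. Vertical depth h = y·sinθ with sinθ = 0.825113.
Along the incline, y_c = h_c/sinθ = 5.90285/0.825113 = 7.15399 m.
The centroid is at the centre, 0.2555 m below the top of the plate, so the highest point sits at y_top = 7.15399 − 0.2555 = 6.89849 m along the incline.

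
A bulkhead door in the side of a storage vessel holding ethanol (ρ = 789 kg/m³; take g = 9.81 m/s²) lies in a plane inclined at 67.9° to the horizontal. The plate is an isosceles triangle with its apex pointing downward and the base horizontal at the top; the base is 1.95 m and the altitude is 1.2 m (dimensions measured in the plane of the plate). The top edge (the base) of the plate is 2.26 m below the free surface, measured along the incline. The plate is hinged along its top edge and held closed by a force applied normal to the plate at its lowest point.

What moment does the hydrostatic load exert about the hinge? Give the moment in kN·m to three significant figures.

M ≈ 9.60 kN·m

γ = ρg = 789 × 9.81 / 1000 = 7.74009 kN/m³.
Let θ = 67.9° be the plate's angle to the horizontal; measure y along the incline from where the plane meets the free surface. Vertical depth h = y·sinθ with sinθ = 0.926529.
With the apex down, the centroid sits h/3 = 1.2/3 = 0.4 m below the base (the top edge), so y_c = 2.26 + 0.4 = 2.66 m and h_c = 2.66 × 0.926529 = 2.46457 m.
A = ½ × 1.95 × 1.2 = 1.17 m².
Resultant F = γ·h_c·A = 7.74009 × 2.46457 × 1.17 = 22.3189 kN.
I_c = b·h³/36 = 1.95 × 1.2³/36 = 0.0936 m⁴.
Centre of pressure: y_p = y_c + I_c/(y_c·A) = 2.66 + 0.0936/(2.66 × 1.17) = 2.66 + 0.0300752 = 2.69008 m along the plane.
The resultant acts 0.4 + 0.0300752 = 0.430075 m (along the plate) below the hinge at the top edge, so the moment about the hinge is M = F × 0.430075 = 22.3189 × 0.430075 = 9.5988 kN·m.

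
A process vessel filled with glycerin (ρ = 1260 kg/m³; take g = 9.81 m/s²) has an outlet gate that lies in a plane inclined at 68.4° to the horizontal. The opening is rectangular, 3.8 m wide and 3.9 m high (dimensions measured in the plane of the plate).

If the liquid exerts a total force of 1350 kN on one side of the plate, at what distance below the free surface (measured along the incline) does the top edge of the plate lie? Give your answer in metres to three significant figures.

γ = ρg = 1260 × 9.81 / 1000 = 12.3606 kN/m³.
A = 3.8 × 3.9 = 14.82 m².
From F = γ·h_c·A, the centroid depth is h_c = 1350/(12.3606 × 14.82) = 7.36964 m.
Let θ = 68.4° be the plate's angle to the horizontal; measure y along the incline from where the plane meets the free surface. Vertical depth h = y·sinθ with sinθ = 0.929776.
Along the incline, y_c = h_c/sinθ = 7.36964/0.929776 = 7.92625 m.
The centroid lies 3.9/2 = 1.95 m below the top edge, so the top edge sits at y_top = 7.92625 − 1.95 = 5.97625 m along the incline.

y_top ≈ 5.98 m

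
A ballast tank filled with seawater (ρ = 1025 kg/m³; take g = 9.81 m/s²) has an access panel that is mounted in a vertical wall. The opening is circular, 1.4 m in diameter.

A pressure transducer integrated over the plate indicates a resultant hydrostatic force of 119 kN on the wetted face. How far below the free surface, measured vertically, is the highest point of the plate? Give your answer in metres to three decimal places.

d_top ≈ 6.988 m

γ = ρg = 1025 × 9.81 / 1000 = 10.05525 kN/m³.
A = π(0.7)² = 1.53938 m².
From F = γ·h_c·A, the centroid depth is h_c = 119/(10.05525 × 1.53938) = 7.68791 m.
The centroid is at the centre, 0.7 m below the top of the plate, so the highest point sits at h_top = 7.68791 − 0.7 = 6.98791 m below the surface.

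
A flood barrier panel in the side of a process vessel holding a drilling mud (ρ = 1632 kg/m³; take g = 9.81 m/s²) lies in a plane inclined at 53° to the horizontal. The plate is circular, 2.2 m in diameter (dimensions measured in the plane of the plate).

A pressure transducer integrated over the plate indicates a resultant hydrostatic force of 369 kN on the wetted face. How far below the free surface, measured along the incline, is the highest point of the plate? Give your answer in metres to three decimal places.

γ = ρg = 1632 × 9.81 / 1000 = 16.00992 kN/m³.
A = π(1.1)² = 3.80133 m².
From F = γ·h_c·A, the centroid depth is h_c = 369/(16.00992 × 3.80133) = 6.0632 m.
Let θ = 53° be the plate's angle to the horizontal; measure y along the incline from where the plane meets the free surface. Vertical depth h = y·sinθ with sinθ = 0.798636.
Along the incline, y_c = h_c/sinθ = 6.0632/0.798636 = 7.59194 m.
The centroid is at the centre, 1.1 m below the top of the plate, so the highest point sits at y_top = 7.59194 − 1.1 = 6.49194 m along the incline.

y_top ≈ 6.492 m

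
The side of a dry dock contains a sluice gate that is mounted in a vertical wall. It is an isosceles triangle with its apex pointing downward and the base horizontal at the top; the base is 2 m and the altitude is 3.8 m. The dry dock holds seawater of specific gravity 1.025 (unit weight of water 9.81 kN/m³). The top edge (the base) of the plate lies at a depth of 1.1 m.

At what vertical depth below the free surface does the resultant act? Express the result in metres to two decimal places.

γ = 1.025 × 9.81 = 10.05525 kN/m³.
With the apex down, the centroid sits h/3 = 3.8/3 = 1.26667 m below the base (the top edge), so the centroid depth is h_c = 1.1 + 1.26667 = 2.36667 m.
A = ½ × 2 × 3.8 = 3.8 m².
Resultant F = γ·h_c·A = 10.05525 × 2.36667 × 3.8 = 90.4303 kN.
I_c = b·h³/36 = 2 × 3.8³/36 = 3.04844 m⁴.
Centre of pressure: y_p = y_c + I_c/(y_c·A) = 2.36667 + 3.04844/(2.36667 × 3.8) = 2.36667 + 0.338966 = 2.70564 m along the plane.

h_p = 2.71 m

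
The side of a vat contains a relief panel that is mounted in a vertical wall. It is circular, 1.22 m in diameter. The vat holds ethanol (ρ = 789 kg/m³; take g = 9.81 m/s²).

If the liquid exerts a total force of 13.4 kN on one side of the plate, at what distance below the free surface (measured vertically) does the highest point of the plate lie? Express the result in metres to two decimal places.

d_top ≈ 0.87 m

γ = ρg = 789 × 9.81 / 1000 = 7.74009 kN/m³.
A = π(0.61)² = 1.16899 m².
From F = γ·h_c·A, the centroid depth is h_c = 13.4/(7.74009 × 1.16899) = 1.48098 m.
The centroid is at the centre, 0.61 m below the top of the plate, so the highest point sits at h_top = 1.48098 − 0.61 = 0.87098 m below the surface.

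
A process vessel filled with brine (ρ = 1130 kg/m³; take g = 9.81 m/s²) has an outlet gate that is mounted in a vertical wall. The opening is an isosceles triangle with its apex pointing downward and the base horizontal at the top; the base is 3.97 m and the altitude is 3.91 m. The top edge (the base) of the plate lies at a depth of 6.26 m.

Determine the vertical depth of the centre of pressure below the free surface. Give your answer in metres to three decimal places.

h_p = 7.676 m

γ = ρg = 1130 × 9.81 / 1000 = 11.0853 kN/m³.
With the apex down, the centroid sits h/3 = 3.91/3 = 1.30333 m below the base (the top edge), so the centroid depth is h_c = 6.26 + 1.30333 = 7.56333 m.
A = ½ × 3.97 × 3.91 = 7.76135 m².
Resultant F = γ·h_c·A = 11.0853 × 7.56333 × 7.76135 = 650.725 kN.
I_c = b·h³/36 = 3.97 × 3.91³/36 = 6.59202 m⁴.
Centre of pressure: y_p = y_c + I_c/(y_c·A) = 7.56333 + 6.59202/(7.56333 × 7.76135) = 7.56333 + 0.112297 = 7.67563 m along the plane.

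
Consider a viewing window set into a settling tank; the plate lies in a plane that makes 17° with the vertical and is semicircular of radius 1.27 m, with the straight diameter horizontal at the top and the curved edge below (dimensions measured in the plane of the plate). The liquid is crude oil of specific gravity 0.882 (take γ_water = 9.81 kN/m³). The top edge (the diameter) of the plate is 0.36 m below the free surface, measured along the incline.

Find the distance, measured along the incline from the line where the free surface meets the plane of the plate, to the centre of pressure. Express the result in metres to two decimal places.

y_p = 1.02 m

γ = 0.882 × 9.81 = 8.65242 kN/m³.
The plate makes 17° with the vertical, i.e. θ = 90° − 17° = 73° to the horizontal. Measuring y along the incline from the free-surface line, vertical depth h = y·sinθ with sinθ = 0.956305.
The centroid of a semicircle lies 4r/(3π) = 0.539005 m from the diameter, here below the top edge, so y_c = 0.36 + 0.539005 = 0.899005 m and h_c = 0.899005 × 0.956305 = 0.859723 m.
A = πr²/2 = π × 1.27²/2 = 2.53354 m².
Resultant F = γ·h_c·A = 8.65242 × 0.859723 × 2.53354 = 18.8462 kN.
I_c = (π/8 − 8/(9π))·r⁴ = 0.109757 × 1.27⁴ = 0.285527 m⁴.
Centre of pressure: y_p = y_c + I_c/(y_c·A) = 0.899005 + 0.285527/(0.899005 × 2.53354) = 0.899005 + 0.12536 = 1.02436 m along the plane.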